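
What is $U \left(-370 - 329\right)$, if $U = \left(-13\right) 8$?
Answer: $72696$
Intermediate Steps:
$U = -104$
$U \left(-370 - 329\right) = - 104 \left(-370 - 329\right) = \left(-104\right) \left(-699\right) = 72696$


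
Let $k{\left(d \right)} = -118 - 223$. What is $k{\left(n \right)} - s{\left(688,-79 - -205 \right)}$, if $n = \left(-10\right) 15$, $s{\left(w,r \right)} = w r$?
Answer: $-87029$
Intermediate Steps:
$s{\left(w,r \right)} = r w$
$n = -150$
$k{\left(d \right)} = -341$ ($k{\left(d \right)} = -118 - 223 = -341$)
$k{\left(n \right)} - s{\left(688,-79 - -205 \right)} = -341 - \left(-79 - -205\right) 688 = -341 - \left(-79 + 205\right) 688 = -341 - 126 \cdot 688 = -341 - 86688 = -87029$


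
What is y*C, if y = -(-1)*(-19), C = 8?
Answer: -152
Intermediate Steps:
y = -19 (y = -1*19 = -19)
y*C = -19*8 = -152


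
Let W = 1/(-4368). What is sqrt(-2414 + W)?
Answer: I*sqrt(2878608369)/1092 ≈ 49.132*I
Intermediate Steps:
W = -1/4368 ≈ -0.00022894
sqrt(-2414 + W) = sqrt(-2414 - 1/4368) = sqrt(-10544353/4368) = I*sqrt(2878608369)/1092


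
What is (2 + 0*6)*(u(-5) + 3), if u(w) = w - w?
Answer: 6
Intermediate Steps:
u(w) = 0
(2 + 0*6)*(u(-5) + 3) = (2 + 0*6)*(0 + 3) = (2 + 0)*3 = 2*3 = 6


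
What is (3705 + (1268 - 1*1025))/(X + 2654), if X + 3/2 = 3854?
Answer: 1128/1859 ≈ 0.60678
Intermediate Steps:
X = 7705/2 (X = -3/2 + 3854 = 7705/2 ≈ 3852.5)
(3705 + (1268 - 1*1025))/(X + 2654) = (3705 + (1268 - 1*1025))/(7705/2 + 2654) = (3705 + (1268 - 1025))/(13013/2) = (3705 + 243)*(2/13013) = 3948*(2/13013) = 1128/1859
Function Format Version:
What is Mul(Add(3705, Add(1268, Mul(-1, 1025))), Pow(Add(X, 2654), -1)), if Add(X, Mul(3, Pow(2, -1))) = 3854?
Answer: Rational(1128, 1859) ≈ 0.60678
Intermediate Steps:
X = Rational(7705, 2) (X = Add(Rational(-3, 2), 3854) = Rational(7705, 2) ≈ 3852.5)
Mul(Add(3705, Add(1268, Mul(-1, 1025))), Pow(Add(X, 2654), -1)) = Mul(Add(3705, Add(1268, Mul(-1, 1025))), Pow(Add(Rational(7705, 2), 2654), -1)) = Mul(Add(3705, Add(1268, -1025)), Pow(Rational(13013, 2), -1)) = Mul(Add(3705, 243), Rational(2, 13013)) = Mul(3948, Rational(2, 13013)) = Rational(1128, 1859)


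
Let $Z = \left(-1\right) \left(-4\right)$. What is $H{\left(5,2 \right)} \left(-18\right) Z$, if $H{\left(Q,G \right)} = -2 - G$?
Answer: $288$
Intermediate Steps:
$Z = 4$
$H{\left(5,2 \right)} \left(-18\right) Z = \left(-2 - 2\right) \left(-18\right) 4 = \left(-4\right) \left(-18\right) 4 = 72 \cdot 4 = 288$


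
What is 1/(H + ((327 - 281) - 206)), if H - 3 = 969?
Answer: 1/812 ≈ 0.0012315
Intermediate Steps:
H = 972 (H = 3 + 969 = 972)
1/(H + ((327 - 281) - 206)) = 1/(972 + ((327 - 281) - 206)) = 1/(972 + (46 - 206)) = 1/(972 - 160) = 1/812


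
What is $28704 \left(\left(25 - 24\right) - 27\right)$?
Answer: $-746304$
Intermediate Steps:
$28704 \left(\left(25 - 24\right) - 27\right) = 28704 \left(1 - 27\right) = 28704 \left(-26\right) = -746304$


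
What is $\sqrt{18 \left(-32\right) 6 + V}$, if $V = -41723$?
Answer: $i \sqrt{45179} \approx 212.55 i$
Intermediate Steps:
$\sqrt{18 \left(-32\right) 6 + V} = \sqrt{18 \left(-32\right) 6 - 41723} = \sqrt{\left(-576\right) 6 - 41723} = \sqrt{-3456 - 41723} = \sqrt{-45179} = i \sqrt{45179}$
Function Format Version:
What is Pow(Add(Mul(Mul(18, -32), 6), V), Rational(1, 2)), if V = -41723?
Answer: Mul(I, Pow(45179, Rational(1, 2))) ≈ Mul(212.55, I)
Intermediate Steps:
Pow(Add(Mul(Mul(18, -32), 6), V), Rational(1, 2)) = Pow(Add(Mul(Mul(18, -32), 6), -41723), Rational(1, 2)) = Pow(Add(Mul(-576, 6), -41723), Rational(1, 2)) = Pow(Add(-3456, -41723), Rational(1, 2)) = Pow(-45179, Rational(1, 2)) = Mul(I, Pow(45179, Rational(1, 2)))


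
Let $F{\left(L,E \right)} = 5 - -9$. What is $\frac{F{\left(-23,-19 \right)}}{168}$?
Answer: $\frac{1}{12} \approx 0.083333$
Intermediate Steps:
$F{\left(L,E \right)} = 14$ ($F{\left(L,E \right)} = 5 + 9 = 14$)
$\frac{F{\left(-23,-19 \right)}}{168} = \frac{14}{168} = 14 \cdot \frac{1}{168} = \frac{1}{12}$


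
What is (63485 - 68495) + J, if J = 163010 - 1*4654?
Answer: 153346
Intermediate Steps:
J = 158356 (J = 163010 - 4654 = 158356)
(63485 - 68495) + J = (63485 - 68495) + 158356 = -5010 + 158356 = 153346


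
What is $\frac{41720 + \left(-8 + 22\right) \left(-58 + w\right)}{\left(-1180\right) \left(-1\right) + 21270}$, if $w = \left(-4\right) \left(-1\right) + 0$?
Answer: $\frac{20482}{11225} \approx 1.8247$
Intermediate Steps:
$w = 4$ ($w = 4 + 0 = 4$)
$\frac{41720 + \left(-8 + 22\right) \left(-58 + w\right)}{\left(-1180\right) \left(-1\right) + 21270} = \frac{41720 + \left(-8 + 22\right) \left(-58 + 4\right)}{\left(-1180\right) \left(-1\right) + 21270} = \frac{41720 + 14 \left(-54\right)}{1180 + 21270} = \frac{41720 - 756}{22450} = 40964 \cdot \frac{1}{22450} = \frac{20482}{11225}$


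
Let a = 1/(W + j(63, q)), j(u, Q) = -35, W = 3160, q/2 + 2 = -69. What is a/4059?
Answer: 1/12684375 ≈ 7.8837e-8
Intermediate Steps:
q = -142 (q = -4 + 2*(-69) = -4 - 138 = -142)
a = 1/3125 (a = 1/(3160 - 35) = 1/3125 ≈ 0.00032000)
a/4059 = (1/3125)/4059 = (1/3125)*(1/4059) = 1/12684375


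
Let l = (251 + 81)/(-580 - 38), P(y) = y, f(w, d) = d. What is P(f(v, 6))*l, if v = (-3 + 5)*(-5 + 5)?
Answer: -332/103 ≈ -3.2233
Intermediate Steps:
v = 0 (v = 2*0 = 0)
l = -166/309 (l = 332/(-618) = 332*(-1/618) = -166/309 ≈ -0.53722)
P(f(v, 6))*l = 6*(-166/309) = -332/103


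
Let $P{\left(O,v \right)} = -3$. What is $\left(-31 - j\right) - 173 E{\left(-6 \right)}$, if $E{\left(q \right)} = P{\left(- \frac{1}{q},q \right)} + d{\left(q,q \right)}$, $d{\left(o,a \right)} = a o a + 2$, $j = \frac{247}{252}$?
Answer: $\frac{9452273}{252} \approx 37509.0$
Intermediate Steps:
$j = \frac{247}{252}$ ($j = 247 \cdot \frac{1}{252} = \frac{247}{252} \approx 0.98016$)
$d{\left(o,a \right)} = 2 + o a^{2}$ ($d{\left(o,a \right)} = o a^{2} + 2 = 2 + o a^{2}$)
$E{\left(q \right)} = -1 + q^{3}$ ($E{\left(q \right)} = -3 + \left(2 + q q^{2}\right) = -3 + \left(2 + q^{3}\right) = -1 + q^{3}$)
$\left(-31 - j\right) - 173 E{\left(-6 \right)} = \left(-31 - \frac{247}{252}\right) - 173 \left(-1 + \left(-6\right)^{3}\right) = \left(-31 - \frac{247}{252}\right) - 173 \left(-1 - 216\right) = - \frac{8059}{252} - -37541 = - \frac{8059}{252} + 37541 = \frac{9452273}{252}$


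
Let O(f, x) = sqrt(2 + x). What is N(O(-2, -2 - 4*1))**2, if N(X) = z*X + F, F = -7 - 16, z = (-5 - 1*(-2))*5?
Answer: -371 + 1380*I ≈ -371.0 + 1380.0*I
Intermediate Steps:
z = -15 (z = (-5 + 2)*5 = -3*5 = -15)
F = -23
N(X) = -23 - 15*X (N(X) = -15*X - 23 = -23 - 15*X)
N(O(-2, -2 - 4*1))**2 = (-23 - 15*sqrt(2 + (-2 - 4*1)))**2 = (-23 - 15*sqrt(2 + (-2 - 4)))**2 = (-23 - 15*sqrt(2 - 6))**2 = (-23 - 30*I)**2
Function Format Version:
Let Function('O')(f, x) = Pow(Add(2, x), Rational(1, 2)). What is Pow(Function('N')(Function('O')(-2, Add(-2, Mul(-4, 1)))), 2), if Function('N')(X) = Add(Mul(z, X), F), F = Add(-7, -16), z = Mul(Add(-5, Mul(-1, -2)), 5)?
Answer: Add(-371, Mul(1380, I)) ≈ Add(-371.00, Mul(1380.0, I))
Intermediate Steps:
z = -15 (z = Mul(Add(-5, 2), 5) = Mul(-3, 5) = -15)
F = -23
Function('N')(X) = Add(-23, Mul(-15, X)) (Function('N')(X) = Add(Mul(-15, X), -23) = Add(-23, Mul(-15, X)))
Pow(Function('N')(Function('O')(-2, Add(-2, Mul(-4, 1)))), 2) = Pow(Add(-23, Mul(-15, Pow(Add(2, Add(-2, Mul(-4, 1))), Rational(1, 2)))), 2) = Pow(Add(-23, Mul(-15, Pow(Add(2, Add(-2, -4)), Rational(1, 2)))), 2) = Pow(Add(-23, Mul(-15, Pow(Add(2, -6), Rational(1, 2)))), 2) = Pow(Add(-23, Mul(-15, Pow(-4, Rational(1, 2)))), 2) = Pow(Add(-23, Mul(-15, Mul(2, I))), 2) = Pow(Add(-23, Mul(-30, I)), 2)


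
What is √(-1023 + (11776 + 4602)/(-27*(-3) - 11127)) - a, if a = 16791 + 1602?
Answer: -18393 + I*√31250338014/5523 ≈ -18393.0 + 32.008*I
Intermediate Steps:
a = 18393
√(-1023 + (11776 + 4602)/(-27*(-3) - 11127)) - a = √(-1023 + (11776 + 4602)/(-27*(-3) - 11127)) - 1*18393 = √(-1023 + 16378/(81 - 11127)) - 18393 = √(-1023 + 16378/(-11046)) - 18393 = √(-1023 + 16378*(-1/11046)) - 18393 = √(-1023 - 8189/5523) - 18393 = √(-5658218/5523) - 18393 = I*√31250338014/5523 - 18393 = -18393 + I*√31250338014/5523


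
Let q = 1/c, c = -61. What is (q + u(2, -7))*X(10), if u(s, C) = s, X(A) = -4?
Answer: -484/61 ≈ -7.9344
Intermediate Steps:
q = -1/61 (q = 1/(-61) = -1/61 ≈ -0.016393)
(q + u(2, -7))*X(10) = (-1/61 + 2)*(-4) = (121/61)*(-4) = -484/61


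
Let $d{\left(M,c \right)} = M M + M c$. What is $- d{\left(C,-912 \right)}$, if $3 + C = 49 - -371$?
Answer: $206415$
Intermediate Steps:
$C = 417$ ($C = -3 + \left(49 - -371\right) = -3 + \left(49 + 371\right) = -3 + 420 = 417$)
$d{\left(M,c \right)} = M^{2} + M c$
$- d{\left(C,-912 \right)} = - 417 \left(417 - 912\right) = - 417 \left(-495\right) = \left(-1\right) \left(-206415\right) = 206415$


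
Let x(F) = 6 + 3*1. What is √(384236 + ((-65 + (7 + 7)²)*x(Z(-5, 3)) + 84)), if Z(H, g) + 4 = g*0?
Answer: √385499 ≈ 620.89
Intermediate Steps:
Z(H, g) = -4 (Z(H, g) = -4 + g*0 = -4 + 0 = -4)
x(F) = 9 (x(F) = 6 + 3 = 9)
√(384236 + ((-65 + (7 + 7)²)*x(Z(-5, 3)) + 84)) = √(384236 + ((-65 + (7 + 7)²)*9 + 84)) = √(384236 + ((-65 + 14²)*9 + 84)) = √(384236 + ((-65 + 196)*9 + 84)) = √(384236 + (131*9 + 84)) = √(384236 + (1179 + 84)) = √(384236 + 1263) = √385499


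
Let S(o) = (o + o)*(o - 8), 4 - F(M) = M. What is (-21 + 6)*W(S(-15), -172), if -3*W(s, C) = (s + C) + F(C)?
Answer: 3470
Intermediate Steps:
F(M) = 4 - M
S(o) = 2*o*(-8 + o) (S(o) = (2*o)*(-8 + o) = 2*o*(-8 + o))
W(s, C) = -4/3 - s/3 (W(s, C) = -((s + C) + (4 - C))/3 = -((C + s) + (4 - C))/3 = -(4 + s)/3 = -4/3 - s/3)
(-21 + 6)*W(S(-15), -172) = (-21 + 6)*(-4/3 - 2*(-15)*(-8 - 15)/3) = -15*(-4/3 - 2*(-15)*(-23)/3) = -15*(-4/3 - ⅓*690) = -15*(-4/3 - 230) = -15*(-694/3) = 3470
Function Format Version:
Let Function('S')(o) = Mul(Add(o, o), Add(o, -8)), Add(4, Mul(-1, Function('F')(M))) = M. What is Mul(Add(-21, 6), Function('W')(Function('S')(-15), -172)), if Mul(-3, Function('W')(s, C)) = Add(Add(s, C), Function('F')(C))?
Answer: 3470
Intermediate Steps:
Function('F')(M) = Add(4, Mul(-1, M))
Function('S')(o) = Mul(2, o, Add(-8, o)) (Function('S')(o) = Mul(Mul(2, o), Add(-8, o)) = Mul(2, o, Add(-8, o)))
Function('W')(s, C) = Add(Rational(-4, 3), Mul(Rational(-1, 3), s)) (Function('W')(s, C) = Mul(Rational(-1, 3), Add(Add(s, C), Add(4, Mul(-1, C)))) = Mul(Rational(-1, 3), Add(Add(C, s), Add(4, Mul(-1, C)))) = Mul(Rational(-1, 3), Add(4, s)) = Add(Rational(-4, 3), Mul(Rational(-1, 3), s)))
Mul(Add(-21, 6), Function('W')(Function('S')(-15), -172)) = Mul(Add(-21, 6), Add(Rational(-4, 3), Mul(Rational(-1, 3), Mul(2, -15, Add(-8, -15))))) = Mul(-15, Add(Rational(-4, 3), Mul(Rational(-1, 3), Mul(2, -15, -23)))) = Mul(-15, Add(Rational(-4, 3), Mul(Rational(-1, 3), 690))) = Mul(-15, Add(Rational(-4, 3), -230)) = Mul(-15, Rational(-694, 3)) = 3470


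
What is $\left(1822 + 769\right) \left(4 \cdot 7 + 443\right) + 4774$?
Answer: $1225135$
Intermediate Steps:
$\left(1822 + 769\right) \left(4 \cdot 7 + 443\right) + 4774 = 2591 \left(28 + 443\right) + 4774 = 2591 \cdot 471 + 4774 = 1220361 + 4774 = 1225135$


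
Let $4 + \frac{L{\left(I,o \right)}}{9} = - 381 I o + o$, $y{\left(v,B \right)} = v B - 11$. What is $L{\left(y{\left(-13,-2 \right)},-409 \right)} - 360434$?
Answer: $20672764$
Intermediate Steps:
$y{\left(v,B \right)} = -11 + B v$ ($y{\left(v,B \right)} = B v - 11 = -11 + B v$)
$L{\left(I,o \right)} = -36 + 9 o - 3429 I o$ ($L{\left(I,o \right)} = -36 + 9 \left(- 381 I o + o\right) = -36 + 9 \left(o - 381 I o\right) = -36 - \left(- 9 o + 3429 I o\right) = -36 + 9 o - 3429 I o$)
$L{\left(y{\left(-13,-2 \right)},-409 \right)} - 360434 = \left(-36 + 9 \left(-409\right) - 3429 \left(-11 - -26\right) \left(-409\right)\right) - 360434 = \left(-36 - 3681 - 3429 \left(-11 + 26\right) \left(-409\right)\right) - 360434 = \left(-36 - 3681 - 51435 \left(-409\right)\right) - 360434 = \left(-36 - 3681 + 21036915\right) - 360434 = 21033198 - 360434 = 20672764$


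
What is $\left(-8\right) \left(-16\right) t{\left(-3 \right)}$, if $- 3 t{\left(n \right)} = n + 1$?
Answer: $\frac{256}{3} \approx 85.333$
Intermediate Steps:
$t{\left(n \right)} = - \frac{1}{3} - \frac{n}{3}$ ($t{\left(n \right)} = - \frac{n + 1}{3} = - \frac{1 + n}{3} = - \frac{1}{3} - \frac{n}{3}$)
$\left(-8\right) \left(-16\right) t{\left(-3 \right)} = \left(-8\right) \left(-16\right) \left(- \frac{1}{3} - -1\right) = 128 \left(- \frac{1}{3} + 1\right) = 128 \cdot \frac{2}{3} = \frac{256}{3}$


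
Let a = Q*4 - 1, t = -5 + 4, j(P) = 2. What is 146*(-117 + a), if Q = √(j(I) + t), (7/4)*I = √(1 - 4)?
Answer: -16644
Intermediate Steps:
I = 4*I*√3/7 (I = 4*√(1 - 4)/7 = 4*√(-3)/7 = 4*(I*√3)/7 = 4*I*√3/7 ≈ 0.98974*I)
t = -1
Q = 1 (Q = √(2 - 1) = √1 = 1)
a = 3 (a = 1*4 - 1 = 4 - 1 = 3)
146*(-117 + a) = 146*(-117 + 3) = 146*(-114) = -16644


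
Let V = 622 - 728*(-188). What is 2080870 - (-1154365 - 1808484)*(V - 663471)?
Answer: -1558412050395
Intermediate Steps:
V = 137486 (V = 622 + 136864 = 137486)
2080870 - (-1154365 - 1808484)*(V - 663471) = 2080870 - (-1154365 - 1808484)*(137486 - 663471) = 2080870 - (-2962849)*(-525985) = 2080870 - 1*1558414131265 = 2080870 - 1558414131265 = -1558412050395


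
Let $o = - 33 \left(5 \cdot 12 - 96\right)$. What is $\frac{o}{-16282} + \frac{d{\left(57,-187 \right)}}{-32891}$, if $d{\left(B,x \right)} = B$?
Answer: $- \frac{20001291}{267765631} \approx -0.074697$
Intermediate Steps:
$o = 1188$ ($o = - 33 \left(60 - 96\right) = \left(-33\right) \left(-36\right) = 1188$)
$\frac{o}{-16282} + \frac{d{\left(57,-187 \right)}}{-32891} = \frac{1188}{-16282} + \frac{57}{-32891} = 1188 \left(- \frac{1}{16282}\right) + 57 \left(- \frac{1}{32891}\right) = - \frac{594}{8141} - \frac{57}{32891} = - \frac{20001291}{267765631}$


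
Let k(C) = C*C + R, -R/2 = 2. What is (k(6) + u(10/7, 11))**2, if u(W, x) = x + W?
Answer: 96721/49 ≈ 1973.9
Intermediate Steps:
R = -4 (R = -2*2 = -4)
u(W, x) = W + x
k(C) = -4 + C**2 (k(C) = C*C - 4 = C**2 - 4 = -4 + C**2)
(k(6) + u(10/7, 11))**2 = ((-4 + 6**2) + (10/7 + 11))**2 = ((-4 + 36) + (10*(1/7) + 11))**2 = (32 + (10/7 + 11))**2 = (32 + 87/7)**2 = (311/7)**2 = 96721/49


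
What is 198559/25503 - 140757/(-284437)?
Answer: 60067252054/7253996811 ≈ 8.2806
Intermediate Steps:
198559/25503 - 140757/(-284437) = 198559*(1/25503) - 140757*(-1/284437) = 198559/25503 + 140757/284437 = 60067252054/7253996811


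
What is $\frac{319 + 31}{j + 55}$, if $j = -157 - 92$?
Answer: $- \frac{175}{97} \approx -1.8041$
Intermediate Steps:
$j = -249$ ($j = -157 - 92 = -249$)
$\frac{319 + 31}{j + 55} = \frac{319 + 31}{-249 + 55} = \frac{350}{-194} = 350 \left(- \frac{1}{194}\right) = - \frac{175}{97}$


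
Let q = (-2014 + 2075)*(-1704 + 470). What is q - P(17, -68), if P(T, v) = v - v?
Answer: -75274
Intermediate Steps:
P(T, v) = 0
q = -75274 (q = 61*(-1234) = -75274)
q - P(17, -68) = -75274 - 1*0 = -75274 + 0 = -75274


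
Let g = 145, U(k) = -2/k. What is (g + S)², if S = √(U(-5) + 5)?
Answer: 105152/5 + 174*√15 ≈ 21704.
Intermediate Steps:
S = 3*√15/5 (S = √(-2/(-5) + 5) = √(-2*(-⅕) + 5) = √(⅖ + 5) = √(27/5) = 3*√15/5 ≈ 2.3238)
(g + S)² = (145 + 3*√15/5)²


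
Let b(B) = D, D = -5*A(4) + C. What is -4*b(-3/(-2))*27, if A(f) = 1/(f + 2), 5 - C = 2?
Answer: -234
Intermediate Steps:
C = 3 (C = 5 - 1*2 = 5 - 2 = 3)
A(f) = 1/(2 + f)
D = 13/6 (D = -5/(2 + 4) + 3 = -5/6 + 3 = -5*⅙ + 3 = -⅚ + 3 = 13/6 ≈ 2.1667)
b(B) = 13/6
-4*b(-3/(-2))*27 = -4*13/6*27 = -26/3*27 = -234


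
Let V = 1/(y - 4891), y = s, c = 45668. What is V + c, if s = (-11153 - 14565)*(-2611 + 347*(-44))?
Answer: 20998476625309/459807231 ≈ 45668.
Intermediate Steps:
s = 459812122 (s = -25718*(-2611 - 15268) = -25718*(-17879) = 459812122)
y = 459812122
V = 1/459807231 (V = 1/(459812122 - 4891) = 1/459807231 ≈ 2.1748e-9)
V + c = 1/459807231 + 45668 = 20998476625309/459807231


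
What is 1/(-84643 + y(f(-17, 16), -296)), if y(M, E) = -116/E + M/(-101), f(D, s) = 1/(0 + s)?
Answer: -59792/5060950861 ≈ -1.1814e-5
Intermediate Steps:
f(D, s) = 1/s
y(M, E) = -116/E - M/101 (y(M, E) = -116/E + M*(-1/101) = -116/E - M/101)
1/(-84643 + y(f(-17, 16), -296)) = 1/(-84643 + (-116/(-296) - 1/101/16)) = 1/(-84643 + (-116*(-1/296) - 1/101*1/16)) = 1/(-84643 + (29/74 - 1/1616)) = 1/(-84643 + 23395/59792) = 1/(-5060950861/59792) = -59792/5060950861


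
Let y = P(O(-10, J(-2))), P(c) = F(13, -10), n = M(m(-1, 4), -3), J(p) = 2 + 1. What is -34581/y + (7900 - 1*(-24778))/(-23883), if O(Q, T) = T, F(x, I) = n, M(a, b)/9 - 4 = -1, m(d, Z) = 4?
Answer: -91864481/71649 ≈ -1282.1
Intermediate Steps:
M(a, b) = 27 (M(a, b) = 36 + 9*(-1) = 36 - 9 = 27)
J(p) = 3
n = 27
F(x, I) = 27
P(c) = 27
y = 27
-34581/y + (7900 - 1*(-24778))/(-23883) = -34581/27 + (7900 - 1*(-24778))/(-23883) = -34581*1/27 + (7900 + 24778)*(-1/23883) = -11527/9 + 32678*(-1/23883) = -11527/9 - 32678/23883 = -91864481/71649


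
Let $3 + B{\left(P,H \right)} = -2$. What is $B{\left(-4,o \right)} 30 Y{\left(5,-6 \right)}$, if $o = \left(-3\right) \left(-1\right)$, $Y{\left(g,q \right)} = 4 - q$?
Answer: $-1500$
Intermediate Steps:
$o = 3$
$B{\left(P,H \right)} = -5$ ($B{\left(P,H \right)} = -3 - 2 = -5$)
$B{\left(-4,o \right)} 30 Y{\left(5,-6 \right)} = \left(-5\right) 30 \left(4 - -6\right) = - 150 \left(4 + 6\right) = \left(-150\right) 10 = -1500$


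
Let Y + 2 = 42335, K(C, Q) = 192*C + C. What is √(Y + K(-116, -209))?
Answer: √19945 ≈ 141.23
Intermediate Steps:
K(C, Q) = 193*C
Y = 42333 (Y = -2 + 42335 = 42333)
√(Y + K(-116, -209)) = √(42333 + 193*(-116)) = √(42333 - 22388) = √19945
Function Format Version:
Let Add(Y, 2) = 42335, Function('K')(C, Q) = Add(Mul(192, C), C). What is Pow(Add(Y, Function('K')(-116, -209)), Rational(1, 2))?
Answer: Pow(19945, Rational(1, 2)) ≈ 141.23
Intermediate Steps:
Function('K')(C, Q) = Mul(193, C)
Y = 42333 (Y = Add(-2, 42335) = 42333)
Pow(Add(Y, Function('K')(-116, -209)), Rational(1, 2)) = Pow(Add(42333, Mul(193, -116)), Rational(1, 2)) = Pow(Add(42333, -22388), Rational(1, 2)) = Pow(19945, Rational(1, 2))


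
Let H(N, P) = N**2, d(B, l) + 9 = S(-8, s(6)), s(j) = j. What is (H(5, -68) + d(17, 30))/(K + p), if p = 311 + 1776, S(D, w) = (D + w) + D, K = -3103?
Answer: -3/508 ≈ -0.0059055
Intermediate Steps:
S(D, w) = w + 2*D
d(B, l) = -19 (d(B, l) = -9 + (6 + 2*(-8)) = -9 + (6 - 16) = -9 - 10 = -19)
p = 2087
(H(5, -68) + d(17, 30))/(K + p) = (5**2 - 19)/(-3103 + 2087) = (25 - 19)/(-1016) = 6*(-1/1016) = -3/508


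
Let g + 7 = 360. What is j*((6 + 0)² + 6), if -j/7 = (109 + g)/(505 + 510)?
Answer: -19404/145 ≈ -133.82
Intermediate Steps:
g = 353 (g = -7 + 360 = 353)
j = -462/145 (j = -7*(109 + 353)/(505 + 510) = -3234/1015 = -7*66/145 = -462/145 ≈ -3.1862)
j*((6 + 0)² + 6) = -462*((6 + 0)² + 6)/145 = -462*(6² + 6)/145 = -462*(36 + 6)/145 = -462/145*42 = -19404/145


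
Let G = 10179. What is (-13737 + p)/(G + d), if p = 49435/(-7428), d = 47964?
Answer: -102087871/431886204 ≈ -0.23638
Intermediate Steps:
p = -49435/7428 (p = 49435*(-1/7428) = -49435/7428 ≈ -6.6552)
(-13737 + p)/(G + d) = (-13737 - 49435/7428)/(10179 + 47964) = -102087871/7428/58143 = -102087871/7428*1/58143 = -102087871/431886204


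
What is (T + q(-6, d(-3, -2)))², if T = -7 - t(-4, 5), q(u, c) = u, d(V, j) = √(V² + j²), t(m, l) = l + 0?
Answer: 324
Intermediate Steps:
t(m, l) = l
T = -12 (T = -7 - 1*5 = -7 - 5 = -12)
(T + q(-6, d(-3, -2)))² = (-12 - 6)² = (-18)² = 324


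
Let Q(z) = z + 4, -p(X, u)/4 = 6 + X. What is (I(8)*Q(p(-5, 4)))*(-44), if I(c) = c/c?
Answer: 0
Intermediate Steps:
I(c) = 1
p(X, u) = -24 - 4*X (p(X, u) = -4*(6 + X) = -24 - 4*X)
Q(z) = 4 + z
(I(8)*Q(p(-5, 4)))*(-44) = (1*(4 + (-24 - 4*(-5))))*(-44) = (1*(4 + (-24 + 20)))*(-44) = (1*(4 - 4))*(-44) = (1*0)*(-44) = 0*(-44) = 0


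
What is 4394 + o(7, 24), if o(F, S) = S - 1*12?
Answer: 4406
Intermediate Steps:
o(F, S) = -12 + S (o(F, S) = S - 12 = -12 + S)
4394 + o(7, 24) = 4394 + (-12 + 24) = 4394 + 12 = 4406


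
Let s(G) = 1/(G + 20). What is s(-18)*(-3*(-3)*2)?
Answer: 9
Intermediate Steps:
s(G) = 1/(20 + G)
s(-18)*(-3*(-3)*2) = (-3*(-3)*2)/(20 - 18) = (9*2)/2 = (1/2)*18 = 9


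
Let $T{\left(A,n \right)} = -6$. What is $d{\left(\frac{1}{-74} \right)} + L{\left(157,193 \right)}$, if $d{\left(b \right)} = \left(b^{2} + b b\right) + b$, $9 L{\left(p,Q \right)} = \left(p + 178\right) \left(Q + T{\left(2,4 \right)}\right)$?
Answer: $\frac{85760843}{12321} \approx 6960.5$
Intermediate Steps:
$L{\left(p,Q \right)} = \frac{\left(-6 + Q\right) \left(178 + p\right)}{9}$ ($L{\left(p,Q \right)} = \frac{\left(p + 178\right) \left(Q - 6\right)}{9} = \frac{\left(178 + p\right) \left(-6 + Q\right)}{9} = \frac{\left(-6 + Q\right) \left(178 + p\right)}{9}$)
$d{\left(b \right)} = b + 2 b^{2}$ ($d{\left(b \right)} = \left(b^{2} + b^{2}\right) + b = 2 b^{2} + b = b + 2 b^{2}$)
$d{\left(\frac{1}{-74} \right)} + L{\left(157,193 \right)} = \frac{1 + \frac{2}{-74}}{-74} + \left(- \frac{356}{3} - \frac{314}{3} + \frac{178}{9} \cdot 193 + \frac{1}{9} \cdot 193 \cdot 157\right) = - \frac{1 + 2 \left(- \frac{1}{74}\right)}{74} + \left(- \frac{356}{3} - \frac{314}{3} + \frac{34354}{9} + \frac{30301}{9}\right) = - \frac{1 - \frac{1}{37}}{74} + \frac{62645}{9} = \left(- \frac{1}{74}\right) \frac{36}{37} + \frac{62645}{9} = - \frac{18}{1369} + \frac{62645}{9} = \frac{85760843}{12321}$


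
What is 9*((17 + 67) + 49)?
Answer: 1197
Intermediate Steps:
9*((17 + 67) + 49) = 9*(84 + 49) = 9*133 = 1197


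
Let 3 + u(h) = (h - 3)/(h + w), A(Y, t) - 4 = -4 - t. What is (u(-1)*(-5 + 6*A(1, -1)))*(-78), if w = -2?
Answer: 130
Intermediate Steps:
A(Y, t) = -t (A(Y, t) = 4 + (-4 - t) = -t)
u(h) = -3 + (-3 + h)/(-2 + h) (u(h) = -3 + (h - 3)/(h - 2) = -3 + (-3 + h)/(-2 + h))
(u(-1)*(-5 + 6*A(1, -1)))*(-78) = (((3 - 2*(-1))/(-2 - 1))*(-5 + 6*(-1*(-1))))*(-78) = (((3 + 2)/(-3))*(-5 + 6*1))*(-78) = ((-⅓*5)*(-5 + 6))*(-78) = -5/3*1*(-78) = -5/3*(-78) = 130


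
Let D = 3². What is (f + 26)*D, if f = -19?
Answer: 63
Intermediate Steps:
D = 9
(f + 26)*D = (-19 + 26)*9 = 7*9 = 63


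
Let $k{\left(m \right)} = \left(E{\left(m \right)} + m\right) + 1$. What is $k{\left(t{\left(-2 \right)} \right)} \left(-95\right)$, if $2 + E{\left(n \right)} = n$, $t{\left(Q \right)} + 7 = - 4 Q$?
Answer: $-95$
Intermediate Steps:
$t{\left(Q \right)} = -7 - 4 Q$
$E{\left(n \right)} = -2 + n$
$k{\left(m \right)} = -1 + 2 m$ ($k{\left(m \right)} = \left(\left(-2 + m\right) + m\right) + 1 = \left(-2 + 2 m\right) + 1 = -1 + 2 m$)
$k{\left(t{\left(-2 \right)} \right)} \left(-95\right) = \left(-1 + 2 \left(-7 - -8\right)\right) \left(-95\right) = \left(-1 + 2 \left(-7 + 8\right)\right) \left(-95\right) = \left(-1 + 2 \cdot 1\right) \left(-95\right) = \left(-1 + 2\right) \left(-95\right) = 1 \left(-95\right) = -95$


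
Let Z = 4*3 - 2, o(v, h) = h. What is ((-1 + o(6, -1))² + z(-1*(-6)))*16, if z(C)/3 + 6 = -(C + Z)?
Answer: -992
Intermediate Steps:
Z = 10 (Z = 12 - 2 = 10)
z(C) = -48 - 3*C (z(C) = -18 + 3*(-(C + 10)) = -18 + 3*(-(10 + C)) = -18 + 3*(-10 - C) = -18 + (-30 - 3*C) = -48 - 3*C)
((-1 + o(6, -1))² + z(-1*(-6)))*16 = ((-1 - 1)² + (-48 - (-3)*(-6)))*16 = ((-2)² + (-48 - 3*6))*16 = (4 + (-48 - 18))*16 = (4 - 66)*16 = -62*16 = -992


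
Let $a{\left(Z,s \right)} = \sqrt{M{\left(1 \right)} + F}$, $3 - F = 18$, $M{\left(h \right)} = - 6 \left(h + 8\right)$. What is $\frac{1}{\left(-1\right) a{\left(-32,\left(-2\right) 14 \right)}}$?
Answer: $\frac{i \sqrt{69}}{69} \approx 0.12039 i$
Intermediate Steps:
$M{\left(h \right)} = -48 - 6 h$ ($M{\left(h \right)} = - 6 \left(8 + h\right) = -48 - 6 h$)
$F = -15$ ($F = 3 - 18 = -15$)
$a{\left(Z,s \right)} = i \sqrt{69}$ ($a{\left(Z,s \right)} = \sqrt{\left(-48 - 6\right) - 15} = \sqrt{-54 - 15} = \sqrt{-69} = i \sqrt{69}$)
$\frac{1}{\left(-1\right) a{\left(-32,\left(-2\right) 14 \right)}} = \frac{1}{\left(-1\right) i \sqrt{69}} = \frac{i \sqrt{69}}{69}$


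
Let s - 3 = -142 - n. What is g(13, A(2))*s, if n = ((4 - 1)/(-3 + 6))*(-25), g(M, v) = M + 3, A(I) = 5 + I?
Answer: -1824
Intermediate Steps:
g(M, v) = 3 + M
n = -25 (n = (3/3)*(-25) = (3*(1/3))*(-25) = 1*(-25) = -25)
s = -114 (s = 3 + (-142 - 1*(-25)) = 3 + (-142 + 25) = 3 - 117 = -114)
g(13, A(2))*s = (3 + 13)*(-114) = 16*(-114) = -1824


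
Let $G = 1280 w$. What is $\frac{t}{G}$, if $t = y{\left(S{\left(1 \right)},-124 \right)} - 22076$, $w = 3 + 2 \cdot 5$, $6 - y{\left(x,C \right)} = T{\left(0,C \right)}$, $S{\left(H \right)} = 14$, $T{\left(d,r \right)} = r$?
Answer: $- \frac{10973}{8320} \approx -1.3189$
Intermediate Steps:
$y{\left(x,C \right)} = 6 - C$
$w = 13$ ($w = 3 + 10 = 13$)
$G = 16640$ ($G = 1280 \cdot 13 = 16640$)
$t = -21946$ ($t = \left(6 - -124\right) - 22076 = \left(6 + 124\right) - 22076 = 130 - 22076 = -21946$)
$\frac{t}{G} = - \frac{21946}{16640} = \left(-21946\right) \frac{1}{16640} = - \frac{10973}{8320}$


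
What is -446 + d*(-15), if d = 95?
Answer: -1871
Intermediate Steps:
-446 + d*(-15) = -446 + 95*(-15) = -446 - 1425 = -1871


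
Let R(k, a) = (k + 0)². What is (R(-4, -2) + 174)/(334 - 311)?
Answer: 190/23 ≈ 8.2609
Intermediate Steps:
R(k, a) = k²
(R(-4, -2) + 174)/(334 - 311) = ((-4)² + 174)/(334 - 311) = (16 + 174)/23 = 190*(1/23) = 190/23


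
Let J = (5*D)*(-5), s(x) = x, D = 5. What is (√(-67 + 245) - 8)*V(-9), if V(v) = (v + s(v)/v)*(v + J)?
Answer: -8576 + 1072*√178 ≈ 5726.3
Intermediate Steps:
J = -125 (J = (5*5)*(-5) = 25*(-5) = -125)
V(v) = (1 + v)*(-125 + v) (V(v) = (v + v/v)*(v - 125) = (v + 1)*(-125 + v) = (1 + v)*(-125 + v))
(√(-67 + 245) - 8)*V(-9) = (√(-67 + 245) - 8)*(-125 + (-9)² - 124*(-9)) = (√178 - 8)*(-125 + 81 + 1116) = (-8 + √178)*1072 = -8576 + 1072*√178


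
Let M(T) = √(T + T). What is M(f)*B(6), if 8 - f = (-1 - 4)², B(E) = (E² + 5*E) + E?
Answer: 72*I*√34 ≈ 419.83*I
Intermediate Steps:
B(E) = E² + 6*E
f = -17 (f = 8 - (-1 - 4)² = 8 - 1*(-5)² = 8 - 1*25 = 8 - 25 = -17)
M(T) = √2*√T (M(T) = √(2*T) = √2*√T)
M(f)*B(6) = (√2*√(-17))*(6*(6 + 6)) = (√2*(I*√17))*(6*12) = (I*√34)*72 = 72*I*√34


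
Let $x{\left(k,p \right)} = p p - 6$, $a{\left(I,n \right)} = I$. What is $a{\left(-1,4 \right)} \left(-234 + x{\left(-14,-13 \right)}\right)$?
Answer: $71$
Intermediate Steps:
$x{\left(k,p \right)} = -6 + p^{2}$ ($x{\left(k,p \right)} = p^{2} - 6 = -6 + p^{2}$)
$a{\left(-1,4 \right)} \left(-234 + x{\left(-14,-13 \right)}\right) = - (-234 - \left(6 - \left(-13\right)^{2}\right)) = - (-234 + \left(-6 + 169\right)) = - (-234 + 163) = \left(-1\right) \left(-71\right) = 71$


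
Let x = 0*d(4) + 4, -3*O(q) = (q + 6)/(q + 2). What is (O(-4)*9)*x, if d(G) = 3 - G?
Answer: 12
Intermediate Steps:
O(q) = -(6 + q)/(3*(2 + q)) (O(q) = -(q + 6)/(3*(q + 2)) = -(6 + q)/(3*(2 + q)))
x = 4 (x = 0*(3 - 1*4) + 4 = 0*(3 - 4) + 4 = 0*(-1) + 4 = 0 + 4 = 4)
(O(-4)*9)*x = (((-6 - 1*(-4))/(3*(2 - 4)))*9)*4 = (((⅓)*(-6 + 4)/(-2))*9)*4 = (((⅓)*(-½)*(-2))*9)*4 = ((⅓)*9)*4 = 3*4 = 12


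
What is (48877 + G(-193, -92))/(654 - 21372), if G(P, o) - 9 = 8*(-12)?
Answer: -24395/10359 ≈ -2.3550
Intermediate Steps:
G(P, o) = -87 (G(P, o) = 9 + 8*(-12) = 9 - 96 = -87)
(48877 + G(-193, -92))/(654 - 21372) = (48877 - 87)/(654 - 21372) = 48790/(-20718) = 48790*(-1/20718) = -24395/10359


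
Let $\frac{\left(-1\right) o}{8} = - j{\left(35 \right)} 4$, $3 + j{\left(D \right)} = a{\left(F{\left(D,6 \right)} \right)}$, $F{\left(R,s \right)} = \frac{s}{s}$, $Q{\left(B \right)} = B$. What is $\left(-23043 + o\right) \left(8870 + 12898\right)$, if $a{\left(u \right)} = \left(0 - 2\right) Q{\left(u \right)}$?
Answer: $-505082904$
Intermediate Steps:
$F{\left(R,s \right)} = 1$
$a{\left(u \right)} = - 2 u$ ($a{\left(u \right)} = \left(0 - 2\right) u = - 2 u$)
$j{\left(D \right)} = -5$ ($j{\left(D \right)} = -3 - 2 = -5$)
$o = -160$ ($o = - 8 \left(- \left(-5\right) 4\right) = - 8 \left(\left(-1\right) \left(-20\right)\right) = \left(-8\right) 20 = -160$)
$\left(-23043 + o\right) \left(8870 + 12898\right) = \left(-23043 - 160\right) \left(8870 + 12898\right) = \left(-23203\right) 21768 = -505082904$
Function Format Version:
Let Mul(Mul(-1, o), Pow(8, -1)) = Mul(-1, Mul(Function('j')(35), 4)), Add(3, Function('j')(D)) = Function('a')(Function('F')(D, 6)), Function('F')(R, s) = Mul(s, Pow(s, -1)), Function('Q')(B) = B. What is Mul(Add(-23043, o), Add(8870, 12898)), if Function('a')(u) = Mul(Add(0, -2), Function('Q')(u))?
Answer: -505082904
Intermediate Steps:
Function('F')(R, s) = 1
Function('a')(u) = Mul(-2, u) (Function('a')(u) = Mul(Add(0, -2), u) = Mul(-2, u))
Function('j')(D) = -5 (Function('j')(D) = Add(-3, Mul(-2, 1)) = Add(-3, -2) = -5)
o = -160 (o = Mul(-8, Mul(-1, Mul(-5, 4))) = Mul(-8, Mul(-1, -20)) = Mul(-8, 20) = -160)
Mul(Add(-23043, o), Add(8870, 12898)) = Mul(Add(-23043, -160), Add(8870, 12898)) = Mul(-23203, 21768) = -505082904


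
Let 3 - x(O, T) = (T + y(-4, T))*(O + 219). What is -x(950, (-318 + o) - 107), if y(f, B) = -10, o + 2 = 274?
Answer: -190550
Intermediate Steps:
o = 272 (o = -2 + 274 = 272)
x(O, T) = 3 - (-10 + T)*(219 + O) (x(O, T) = 3 - (T - 10)*(O + 219) = 3 - (-10 + T)*(219 + O))
-x(950, (-318 + o) - 107) = -(2193 - 219*((-318 + 272) - 107) + 10*950 - 1*950*((-318 + 272) - 107)) = -(2193 - 219*(-46 - 107) + 9500 - 1*950*(-46 - 107)) = -(2193 - 219*(-153) + 9500 - 1*950*(-153)) = -(2193 + 33507 + 9500 + 145350) = -1*190550 = -190550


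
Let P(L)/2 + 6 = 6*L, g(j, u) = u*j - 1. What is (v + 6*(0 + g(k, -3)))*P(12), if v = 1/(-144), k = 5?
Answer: -152075/12 ≈ -12673.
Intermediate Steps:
g(j, u) = -1 + j*u (g(j, u) = j*u - 1 = -1 + j*u)
P(L) = -12 + 12*L (P(L) = -12 + 2*(6*L) = -12 + 12*L)
v = -1/144 ≈ -0.0069444
(v + 6*(0 + g(k, -3)))*P(12) = (-1/144 + 6*(0 + (-1 + 5*(-3))))*(-12 + 12*12) = (-1/144 + 6*(0 + (-1 - 15)))*(-12 + 144) = (-1/144 + 6*(0 - 16))*132 = (-1/144 + 6*(-16))*132 = (-1/144 - 96)*132 = -13825/144*132 = -152075/12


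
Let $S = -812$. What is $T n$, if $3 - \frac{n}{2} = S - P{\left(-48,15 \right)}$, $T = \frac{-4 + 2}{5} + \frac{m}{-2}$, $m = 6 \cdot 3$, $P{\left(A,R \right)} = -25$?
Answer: $-14852$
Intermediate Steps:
$m = 18$
$T = - \frac{47}{5}$ ($T = \frac{-4 + 2}{5} + \frac{18}{-2} = \left(-2\right) \frac{1}{5} + 18 \left(- \frac{1}{2}\right) = - \frac{2}{5} - 9 = - \frac{47}{5} \approx -9.4$)
$n = 1580$ ($n = 6 - 2 \left(-812 - -25\right) = 6 - 2 \left(-812 + 25\right) = 6 - -1574 = 6 + 1574 = 1580$)
$T n = \left(- \frac{47}{5}\right) 1580 = -14852$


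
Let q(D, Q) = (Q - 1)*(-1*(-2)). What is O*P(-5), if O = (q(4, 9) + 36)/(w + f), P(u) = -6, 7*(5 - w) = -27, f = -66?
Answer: 273/50 ≈ 5.4600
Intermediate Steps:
w = 62/7 (w = 5 - ⅐*(-27) = 5 + 27/7 = 62/7 ≈ 8.8571)
q(D, Q) = -2 + 2*Q (q(D, Q) = (-1 + Q)*2 = -2 + 2*Q)
O = -91/100 (O = ((-2 + 2*9) + 36)/(62/7 - 66) = ((-2 + 18) + 36)/(-400/7) = (16 + 36)*(-7/400) = 52*(-7/400) = -91/100 ≈ -0.91000)
O*P(-5) = -91/100*(-6) = 273/50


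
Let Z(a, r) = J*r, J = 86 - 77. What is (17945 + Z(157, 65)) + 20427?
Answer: 38957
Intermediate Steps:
J = 9
Z(a, r) = 9*r
(17945 + Z(157, 65)) + 20427 = (17945 + 9*65) + 20427 = (17945 + 585) + 20427 = 18530 + 20427 = 38957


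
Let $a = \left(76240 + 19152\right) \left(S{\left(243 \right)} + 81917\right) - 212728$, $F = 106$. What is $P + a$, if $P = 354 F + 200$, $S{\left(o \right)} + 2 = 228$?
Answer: $7835610052$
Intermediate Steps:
$S{\left(o \right)} = 226$ ($S{\left(o \right)} = -2 + 228 = 226$)
$P = 37724$ ($P = 354 \cdot 106 + 200 = 37524 + 200 = 37724$)
$a = 7835572328$ ($a = \left(76240 + 19152\right) \left(226 + 81917\right) - 212728 = 95392 \cdot 82143 - 212728 = 7835785056 - 212728 = 7835572328$)
$P + a = 37724 + 7835572328 = 7835610052$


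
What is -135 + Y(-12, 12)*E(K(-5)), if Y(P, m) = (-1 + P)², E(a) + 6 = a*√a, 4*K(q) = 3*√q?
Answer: -1149 + 507*(-5)^(¾)*√3/8 ≈ -1408.5 + 259.53*I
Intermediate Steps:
K(q) = 3*√q/4 (K(q) = (3*√q)/4 = 3*√q/4)
E(a) = -6 + a^(3/2) (E(a) = -6 + a*√a = -6 + a^(3/2))
-135 + Y(-12, 12)*E(K(-5)) = -135 + (-1 - 12)²*(-6 + (3*√(-5)/4)^(3/2)) = -135 + (-13)²*(-6 + (3*(I*√5)/4)^(3/2)) = -135 + 169*(-6 + (3*I*√5/4)^(3/2)) = -135 + 169*(-6 + 3*√3*5^(¾)*I^(3/2)/8) = -135 + (-1014 + 507*√3*5^(¾)*I^(3/2)/8) = -1149 + 507*√3*5^(¾)*I^(3/2)/8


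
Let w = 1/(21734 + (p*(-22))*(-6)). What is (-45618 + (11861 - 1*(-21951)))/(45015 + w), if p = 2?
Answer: -259708388/990239971 ≈ -0.26227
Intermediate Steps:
w = 1/21998 (w = 1/(21734 + (2*(-22))*(-6)) = 1/(21734 - 44*(-6)) = 1/(21734 + 264) = 1/21998 ≈ 4.5459e-5)
(-45618 + (11861 - 1*(-21951)))/(45015 + w) = (-45618 + (11861 - 1*(-21951)))/(45015 + 1/21998) = (-45618 + (11861 + 21951))/(990239971/21998) = (-45618 + 33812)*(21998/990239971) = -11806*21998/990239971 = -259708388/990239971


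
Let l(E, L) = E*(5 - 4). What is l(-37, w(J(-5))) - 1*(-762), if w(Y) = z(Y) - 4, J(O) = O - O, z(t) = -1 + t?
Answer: 725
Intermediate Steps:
J(O) = 0
w(Y) = -5 + Y (w(Y) = (-1 + Y) - 4 = -5 + Y)
l(E, L) = E (l(E, L) = E*1 = E)
l(-37, w(J(-5))) - 1*(-762) = -37 - 1*(-762) = -37 + 762 = 725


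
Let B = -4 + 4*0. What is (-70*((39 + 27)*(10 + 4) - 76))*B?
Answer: 237440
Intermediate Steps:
B = -4 (B = -4 + 0 = -4)
(-70*((39 + 27)*(10 + 4) - 76))*B = -70*((39 + 27)*(10 + 4) - 76)*(-4) = -70*(66*14 - 76)*(-4) = -70*(924 - 76)*(-4) = -70*848*(-4) = -59360*(-4) = 237440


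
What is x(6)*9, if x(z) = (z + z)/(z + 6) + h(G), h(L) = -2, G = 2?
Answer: -9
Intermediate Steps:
x(z) = -2 + 2*z/(6 + z) (x(z) = (z + z)/(z + 6) - 2 = (2*z)/(6 + z) - 2 = 2*z/(6 + z) - 2 = -2 + 2*z/(6 + z))
x(6)*9 = -12/(6 + 6)*9 = -12/12*9 = -12*1/12*9 = -1*9 = -9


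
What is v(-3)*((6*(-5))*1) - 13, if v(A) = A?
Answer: 77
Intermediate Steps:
v(-3)*((6*(-5))*1) - 13 = -3*6*(-5) - 13 = -(-90) - 13 = -3*(-30) - 13 = 90 - 13 = 77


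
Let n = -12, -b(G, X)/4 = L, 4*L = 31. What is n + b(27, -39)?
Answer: -43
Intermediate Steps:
L = 31/4 (L = (¼)*31 = 31/4 ≈ 7.7500)
b(G, X) = -31 (b(G, X) = -4*31/4 = -31)
n + b(27, -39) = -12 - 31 = -43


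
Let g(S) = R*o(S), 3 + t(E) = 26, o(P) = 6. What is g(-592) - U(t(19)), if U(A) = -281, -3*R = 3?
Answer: 275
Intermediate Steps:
R = -1 (R = -⅓*3 = -1)
t(E) = 23 (t(E) = -3 + 26 = 23)
g(S) = -6 (g(S) = -1*6 = -6)
g(-592) - U(t(19)) = -6 - 1*(-281) = -6 + 281 = 275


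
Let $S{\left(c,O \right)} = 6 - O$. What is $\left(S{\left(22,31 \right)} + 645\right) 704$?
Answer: $436480$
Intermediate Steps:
$\left(S{\left(22,31 \right)} + 645\right) 704 = \left(\left(6 - 31\right) + 645\right) 704 = \left(-25 + 645\right) 704 = 620 \cdot 704 = 436480$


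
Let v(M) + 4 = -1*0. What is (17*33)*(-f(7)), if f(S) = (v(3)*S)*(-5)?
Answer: -78540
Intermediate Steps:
v(M) = -4 (v(M) = -4 - 1*0 = -4 + 0 = -4)
f(S) = 20*S (f(S) = -4*S*(-5) = 20*S)
(17*33)*(-f(7)) = (17*33)*(-20*7) = 561*(-1*140) = 561*(-140) = -78540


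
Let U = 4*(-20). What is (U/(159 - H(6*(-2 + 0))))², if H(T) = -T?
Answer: 6400/21609 ≈ 0.29617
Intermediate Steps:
U = -80
(U/(159 - H(6*(-2 + 0))))² = (-80/(159 - (-1)*6*(-2 + 0)))² = (-80/(159 - (-1)*6*(-2)))² = (-80/(159 - (-1)*(-12)))² = (-80/(159 - 1*12))² = (-80/(159 - 12))² = (-80/147)² = 6400/21609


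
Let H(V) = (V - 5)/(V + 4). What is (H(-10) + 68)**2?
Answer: 19881/4 ≈ 4970.3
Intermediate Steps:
H(V) = (-5 + V)/(4 + V)
(H(-10) + 68)**2 = ((-5 - 10)/(4 - 10) + 68)**2 = (-15/(-6) + 68)**2 = (-1/6*(-15) + 68)**2 = (5/2 + 68)**2 = (141/2)**2 = 19881/4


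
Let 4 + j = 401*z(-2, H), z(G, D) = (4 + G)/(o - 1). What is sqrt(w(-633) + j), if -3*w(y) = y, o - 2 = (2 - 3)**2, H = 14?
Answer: 4*sqrt(38) ≈ 24.658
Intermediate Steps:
o = 3 (o = 2 + (2 - 3)**2 = 2 + (-1)**2 = 2 + 1 = 3)
w(y) = -y/3
z(G, D) = 2 + G/2 (z(G, D) = (4 + G)/(3 - 1) = (4 + G)/2 = (4 + G)*(1/2) = 2 + G/2)
j = 397 (j = -4 + 401*(2 + (1/2)*(-2)) = -4 + 401*(2 - 1) = -4 + 401*1 = -4 + 401 = 397)
sqrt(w(-633) + j) = sqrt(-1/3*(-633) + 397) = sqrt(211 + 397) = sqrt(608) = 4*sqrt(38)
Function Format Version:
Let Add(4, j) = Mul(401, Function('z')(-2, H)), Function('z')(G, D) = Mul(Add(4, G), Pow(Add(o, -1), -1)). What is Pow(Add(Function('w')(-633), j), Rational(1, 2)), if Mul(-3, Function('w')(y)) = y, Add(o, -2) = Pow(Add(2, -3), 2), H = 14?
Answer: Mul(4, Pow(38, Rational(1, 2))) ≈ 24.658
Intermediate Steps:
o = 3 (o = Add(2, Pow(Add(2, -3), 2)) = Add(2, Pow(-1, 2)) = Add(2, 1) = 3)
Function('w')(y) = Mul(Rational(-1, 3), y)
Function('z')(G, D) = Add(2, Mul(Rational(1, 2), G)) (Function('z')(G, D) = Mul(Add(4, G), Pow(Add(3, -1), -1)) = Mul(Add(4, G), Pow(2, -1)) = Mul(Add(4, G), Rational(1, 2)) = Add(2, Mul(Rational(1, 2), G)))
j = 397 (j = Add(-4, Mul(401, Add(2, Mul(Rational(1, 2), -2)))) = Add(-4, Mul(401, Add(2, -1))) = Add(-4, Mul(401, 1)) = Add(-4, 401) = 397)
Pow(Add(Function('w')(-633), j), Rational(1, 2)) = Pow(Add(Mul(Rational(-1, 3), -633), 397), Rational(1, 2)) = Pow(Add(211, 397), Rational(1, 2)) = Pow(608, Rational(1, 2)) = Mul(4, Pow(38, Rational(1, 2)))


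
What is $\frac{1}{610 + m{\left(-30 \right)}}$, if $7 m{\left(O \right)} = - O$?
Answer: $\frac{7}{4300} \approx 0.0016279$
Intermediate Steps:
$m{\left(O \right)} = - \frac{O}{7}$ ($m{\left(O \right)} = \frac{\left(-1\right) O}{7} = - \frac{O}{7}$)
$\frac{1}{610 + m{\left(-30 \right)}} = \frac{1}{610 - - \frac{30}{7}} = \frac{1}{610 + \frac{30}{7}} = \frac{1}{\frac{4300}{7}} = \frac{7}{4300}$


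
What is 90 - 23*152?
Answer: -3406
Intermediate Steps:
90 - 23*152 = 90 - 3496 = -3406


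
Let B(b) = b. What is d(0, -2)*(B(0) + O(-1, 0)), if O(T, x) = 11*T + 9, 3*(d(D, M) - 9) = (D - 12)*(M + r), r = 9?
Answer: 38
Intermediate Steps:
d(D, M) = 9 + (-12 + D)*(9 + M)/3 (d(D, M) = 9 + ((D - 12)*(M + 9))/3 = 9 + ((-12 + D)*(9 + M))/3 = 9 + (-12 + D)*(9 + M)/3)
O(T, x) = 9 + 11*T
d(0, -2)*(B(0) + O(-1, 0)) = (-27 - 4*(-2) + 3*0 + (1/3)*0*(-2))*(0 + (9 + 11*(-1))) = (-27 + 8 + 0 + 0)*(0 + (9 - 11)) = -19*(0 - 2) = -19*(-2) = 38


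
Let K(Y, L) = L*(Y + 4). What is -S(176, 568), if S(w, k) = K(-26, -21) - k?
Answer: 106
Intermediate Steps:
K(Y, L) = L*(4 + Y)
S(w, k) = 462 - k (S(w, k) = -21*(4 - 26) - k = -21*(-22) - k = 462 - k)
-S(176, 568) = -(462 - 1*568) = -(462 - 568) = -1*(-106) = 106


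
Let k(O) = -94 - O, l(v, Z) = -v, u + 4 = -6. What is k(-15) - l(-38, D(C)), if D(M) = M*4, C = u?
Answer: -117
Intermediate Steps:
u = -10 (u = -4 - 6 = -10)
C = -10
D(M) = 4*M
k(-15) - l(-38, D(C)) = (-94 - 1*(-15)) - (-1)*(-38) = (-94 + 15) - 1*38 = -79 - 38 = -117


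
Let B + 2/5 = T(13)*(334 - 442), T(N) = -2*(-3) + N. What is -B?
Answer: 10262/5 ≈ 2052.4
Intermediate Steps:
T(N) = 6 + N
B = -10262/5 (B = -⅖ + (6 + 13)*(334 - 442) = -⅖ + 19*(-108) = -⅖ - 2052 = -10262/5 ≈ -2052.4)
-B = -1*(-10262/5) = 10262/5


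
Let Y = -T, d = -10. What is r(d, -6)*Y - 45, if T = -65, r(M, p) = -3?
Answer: -240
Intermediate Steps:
Y = 65 (Y = -1*(-65) = 65)
r(d, -6)*Y - 45 = -3*65 - 45 = -195 - 45 = -240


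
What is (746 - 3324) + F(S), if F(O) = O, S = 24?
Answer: -2554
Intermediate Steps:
(746 - 3324) + F(S) = (746 - 3324) + 24 = -2578 + 24 = -2554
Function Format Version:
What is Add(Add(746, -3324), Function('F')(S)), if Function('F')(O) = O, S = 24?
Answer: -2554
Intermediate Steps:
Add(Add(746, -3324), Function('F')(S)) = Add(Add(746, -3324), 24) = Add(-2578, 24) = -2554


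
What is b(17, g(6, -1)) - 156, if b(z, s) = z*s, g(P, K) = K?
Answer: -173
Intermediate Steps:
b(z, s) = s*z
b(17, g(6, -1)) - 156 = -1*17 - 156 = -17 - 156 = -173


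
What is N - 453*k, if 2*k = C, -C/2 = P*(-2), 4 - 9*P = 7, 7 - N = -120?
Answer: 429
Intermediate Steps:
N = 127 (N = 7 - 1*(-120) = 7 + 120 = 127)
P = -1/3 (P = 4/9 - 1/9*7 = 4/9 - 7/9 = -1/3 ≈ -0.33333)
C = -4/3 (C = -(-2)*(-2)/3 = -2*2/3 = -4/3 ≈ -1.3333)
k = -2/3 (k = (1/2)*(-4/3) = -2/3 ≈ -0.66667)
N - 453*k = 127 - 453*(-2/3) = 127 + 302 = 429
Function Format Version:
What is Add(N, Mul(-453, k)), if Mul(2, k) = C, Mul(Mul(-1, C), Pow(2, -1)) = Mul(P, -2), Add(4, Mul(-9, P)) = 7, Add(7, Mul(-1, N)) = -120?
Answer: 429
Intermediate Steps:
N = 127 (N = Add(7, Mul(-1, -120)) = Add(7, 120) = 127)
P = Rational(-1, 3) (P = Add(Rational(4, 9), Mul(Rational(-1, 9), 7)) = Add(Rational(4, 9), Rational(-7, 9)) = Rational(-1, 3) ≈ -0.33333)
C = Rational(-4, 3) (C = Mul(-2, Mul(Rational(-1, 3), -2)) = Mul(-2, Rational(2, 3)) = Rational(-4, 3) ≈ -1.3333)
k = Rational(-2, 3) (k = Mul(Rational(1, 2), Rational(-4, 3)) = Rational(-2, 3) ≈ -0.66667)
Add(N, Mul(-453, k)) = Add(127, Mul(-453, Rational(-2, 3))) = Add(127, 302) = 429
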